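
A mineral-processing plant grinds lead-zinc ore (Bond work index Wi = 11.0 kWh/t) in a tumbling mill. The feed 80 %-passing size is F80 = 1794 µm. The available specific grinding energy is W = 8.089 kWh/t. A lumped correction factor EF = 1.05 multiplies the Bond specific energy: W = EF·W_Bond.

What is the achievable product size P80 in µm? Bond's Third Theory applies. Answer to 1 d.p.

P80 = 114.0 µm

W = 10 Wi / √P80 − 10 Wi / √F80
W_Bond = W / EF = 8.089 / 1.05 = 7.7038 kWh/t
⇒ 1/√P80 = W_Bond/(10 Wi) + 1/√F80
  = 7.7038/(10·11.0) + 1/√1794 = 0.070035 + 0.023610 = 0.093644
P80 = (1/0.093644)² = 10.6787² = 114.03 µm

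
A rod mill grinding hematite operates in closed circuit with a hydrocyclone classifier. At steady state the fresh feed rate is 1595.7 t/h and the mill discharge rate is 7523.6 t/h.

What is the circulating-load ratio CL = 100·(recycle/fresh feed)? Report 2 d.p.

CL = 371.49 %

Discharge = new feed + return, hence
R = M − F = 7523.6 − 1595.7 = 5927.9 t/h
CL = 100·R/F = 100·5927.9/1595.7 = 371.49 %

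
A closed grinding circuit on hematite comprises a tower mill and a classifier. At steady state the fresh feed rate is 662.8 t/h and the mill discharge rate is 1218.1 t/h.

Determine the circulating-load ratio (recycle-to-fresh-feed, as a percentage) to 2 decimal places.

CL = 83.78 %

M = F + R at steady state, so:
R = M − F = 1218.1 − 662.8 = 555.3 t/h
CL = 100·R/F = 100·555.3/662.8 = 83.78 %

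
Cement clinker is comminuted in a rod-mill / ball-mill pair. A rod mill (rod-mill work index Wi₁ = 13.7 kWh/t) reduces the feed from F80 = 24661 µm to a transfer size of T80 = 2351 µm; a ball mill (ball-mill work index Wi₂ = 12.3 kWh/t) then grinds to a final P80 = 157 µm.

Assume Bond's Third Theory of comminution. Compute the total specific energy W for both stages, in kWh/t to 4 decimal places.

W = 9.2328 kWh/t

W = 10 Wi (1/√P80 − 1/√F80)  [Bond]
Stage 1 (24661→2351 µm, Wi₁=13.7): W₁ = 10·13.7·(0.020624 − 0.006368) = 1.9531 kWh/t
Stage 2 (2351→157 µm, Wi₂=12.3): W₂ = 10·12.3·(0.079809 − 0.020624) = 7.2797 kWh/t
W = W₁ + W₂ = 1.9531 + 7.2797 = 9.2328 kWh/t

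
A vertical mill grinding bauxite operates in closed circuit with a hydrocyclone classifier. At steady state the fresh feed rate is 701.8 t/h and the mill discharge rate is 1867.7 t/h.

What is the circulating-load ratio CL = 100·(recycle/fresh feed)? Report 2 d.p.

Discharge = new feed + return, hence
R = M − F = 1867.7 − 701.8 = 1165.9 t/h
CL = 100·R/F = 100·1165.9/701.8 = 166.13 %

CL = 166.13 %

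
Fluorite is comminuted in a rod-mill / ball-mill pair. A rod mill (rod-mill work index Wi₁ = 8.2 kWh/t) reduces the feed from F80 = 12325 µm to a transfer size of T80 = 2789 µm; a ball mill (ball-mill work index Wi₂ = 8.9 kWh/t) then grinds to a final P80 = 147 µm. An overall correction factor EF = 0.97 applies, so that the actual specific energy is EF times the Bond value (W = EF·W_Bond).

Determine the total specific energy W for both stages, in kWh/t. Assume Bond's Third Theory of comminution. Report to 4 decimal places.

W = 6.2753 kWh/t

W = 10·Wi·[P80^(−½) − F80^(−½)]
Stage 1 (12325→2789 µm, Wi₁=8.2): W₁ = 10·8.2·(0.018935 − 0.009008) = 0.8141 kWh/t
Stage 2 (2789→147 µm, Wi₂=8.9): W₂ = 10·8.9·(0.082479 − 0.018935) = 5.6553 kWh/t
W = W₁ + W₂ = 0.8141 + 5.6553 = 6.4694 kWh/t
With EF = 0.97: W = 6.4694·0.97 = 6.2753 kWh/t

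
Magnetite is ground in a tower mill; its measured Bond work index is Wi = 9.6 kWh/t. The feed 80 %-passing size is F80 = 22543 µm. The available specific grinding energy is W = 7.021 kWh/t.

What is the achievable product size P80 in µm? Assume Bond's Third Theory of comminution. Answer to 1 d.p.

W = 10 Wi (1/√P80 − 1/√F80)  [Bond]
⇒ 1/√P80 = W/(10·Wi) + 1/√F80
  = 7.0210/(10·9.6) + 1/√22543 = 0.073135 + 0.006660 = 0.079796
P80 = (1/0.079796)² = 12.5320² = 157.05 µm

P80 = 157.1 µm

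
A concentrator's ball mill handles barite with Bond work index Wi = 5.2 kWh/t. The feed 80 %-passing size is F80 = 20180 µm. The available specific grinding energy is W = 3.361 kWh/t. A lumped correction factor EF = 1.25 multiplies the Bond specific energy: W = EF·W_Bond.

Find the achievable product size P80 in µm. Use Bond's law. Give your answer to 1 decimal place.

W = 10·Wi·[P80^(−½) − F80^(−½)]
W_Bond = W / EF = 3.361 / 1.25 = 2.6888 kWh/t
1/√P80 = 1/√F80 + W_Bond/(10·Wi)
  = 2.6888/(10·5.2) + 1/√20180 = 0.051708 + 0.007039 = 0.058747
P80 = (1/0.058747)² = 17.0221² = 289.75 µm

P80 = 289.8 µm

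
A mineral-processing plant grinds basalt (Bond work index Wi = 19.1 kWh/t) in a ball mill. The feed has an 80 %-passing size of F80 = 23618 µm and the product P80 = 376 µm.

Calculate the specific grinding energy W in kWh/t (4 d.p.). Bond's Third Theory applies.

W = 8.6072 kWh/t

W = 10·Wi·[P80^(−½) − F80^(−½)]
1/√376 = 0.051571;  1/√23618 = 0.006507
W = 10·19.1·(0.051571 − 0.006507) = 8.6072 kWh/t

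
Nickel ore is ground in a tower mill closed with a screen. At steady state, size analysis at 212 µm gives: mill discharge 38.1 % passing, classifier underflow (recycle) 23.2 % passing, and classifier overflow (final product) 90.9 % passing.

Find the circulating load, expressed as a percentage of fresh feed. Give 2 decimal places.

CL = 354.36 %

Two-product formula at 212 µm:
d + r·d = r·u + o → r(d−u) = o−d
r = (90.9 − 38.1)/(38.1 − 23.2) = 52.8/14.9 = 3.5436
CL = 100·r = 354.36 %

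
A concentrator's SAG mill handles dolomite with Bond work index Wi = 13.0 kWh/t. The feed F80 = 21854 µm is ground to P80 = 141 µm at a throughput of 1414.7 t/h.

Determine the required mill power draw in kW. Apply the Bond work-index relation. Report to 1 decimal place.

P = 14244.0 kW

W_Bond = 10·Wi·(1/√P₈₀ − 1/√F₈₀)
W = 10·13.0·(1/√141 − 1/√21854) = 10·13.0·(0.077451) = 10.0686 kWh/t
Power = W × throughput = 10.0686 kWh/t × 1414.7 t/h = 14244.0 kW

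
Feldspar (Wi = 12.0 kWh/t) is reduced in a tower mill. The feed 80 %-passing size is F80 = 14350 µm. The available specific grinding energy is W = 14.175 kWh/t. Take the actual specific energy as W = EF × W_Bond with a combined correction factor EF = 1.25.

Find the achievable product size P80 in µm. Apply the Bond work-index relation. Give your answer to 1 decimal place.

P80 = 94.5 µm

W_Bond = 10·Wi·(1/√P₈₀ − 1/√F₈₀)
W_Bond = W / EF = 14.175 / 1.25 = 11.3400 kWh/t
P80^(−½) = W_Bond/(10 Wi) + F80^(−½)
  = 11.3400/(10·12.0) + 1/√14350 = 0.094500 + 0.008348 = 0.102848
P80 = (1/0.102848)² = 9.7231² = 94.54 µm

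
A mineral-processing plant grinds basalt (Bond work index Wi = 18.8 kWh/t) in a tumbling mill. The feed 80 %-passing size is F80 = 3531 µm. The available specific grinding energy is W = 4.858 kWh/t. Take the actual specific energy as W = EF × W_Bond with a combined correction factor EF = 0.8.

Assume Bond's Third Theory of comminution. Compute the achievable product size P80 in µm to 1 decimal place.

Bond:  W = 10 Wi (1/√P − 1/√F)
W_Bond = W / EF = 4.858 / 0.8 = 6.0725 kWh/t
⇒ 1/√P80 = W_Bond/(10 Wi) + 1/√F80
  = 6.0725/(10·18.8) + 1/√3531 = 0.032301 + 0.016829 = 0.049129
P80 = (1/0.049129)² = 20.3545² = 414.30 µm

P80 = 414.3 µm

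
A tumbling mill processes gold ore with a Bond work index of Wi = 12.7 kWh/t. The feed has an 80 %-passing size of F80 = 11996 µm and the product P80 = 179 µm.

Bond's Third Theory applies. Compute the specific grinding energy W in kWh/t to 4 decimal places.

W = 10 Wi / √P80 − 10 Wi / √F80
1/√179 = 0.074744;  1/√11996 = 0.009130
W = 10·12.7·(0.074744 − 0.009130) = 8.3329 kWh/t

W = 8.3329 kWh/t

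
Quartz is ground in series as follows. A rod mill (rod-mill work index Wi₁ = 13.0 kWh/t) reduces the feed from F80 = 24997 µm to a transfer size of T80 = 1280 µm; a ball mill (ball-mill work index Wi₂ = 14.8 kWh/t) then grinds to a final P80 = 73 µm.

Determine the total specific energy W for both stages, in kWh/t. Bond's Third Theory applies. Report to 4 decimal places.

W_Bond = 10·Wi·(1/√P₈₀ − 1/√F₈₀)
Stage 1 (24997→1280 µm, Wi₁=13.0): W₁ = 10·13.0·(0.027951 − 0.006325) = 2.8114 kWh/t
Stage 2 (1280→73 µm, Wi₂=14.8): W₂ = 10·14.8·(0.117041 − 0.027951) = 13.1854 kWh/t
W = W₁ + W₂ = 2.8114 + 13.1854 = 15.9967 kWh/t

W = 15.9967 kWh/t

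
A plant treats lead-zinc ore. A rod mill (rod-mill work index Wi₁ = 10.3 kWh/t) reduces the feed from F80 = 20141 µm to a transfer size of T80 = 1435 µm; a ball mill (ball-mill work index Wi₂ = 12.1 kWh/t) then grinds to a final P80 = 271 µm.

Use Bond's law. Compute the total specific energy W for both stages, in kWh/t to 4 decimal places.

W = 10·Wi·[P80^(−½) − F80^(−½)]
Stage 1 (20141→1435 µm, Wi₁=10.3): W₁ = 10·10.3·(0.026398 − 0.007046) = 1.9932 kWh/t
Stage 2 (1435→271 µm, Wi₂=12.1): W₂ = 10·12.1·(0.060746 − 0.026398) = 4.1560 kWh/t
W = W₁ + W₂ = 1.9932 + 4.1560 = 6.1493 kWh/t

W = 6.1493 kWh/t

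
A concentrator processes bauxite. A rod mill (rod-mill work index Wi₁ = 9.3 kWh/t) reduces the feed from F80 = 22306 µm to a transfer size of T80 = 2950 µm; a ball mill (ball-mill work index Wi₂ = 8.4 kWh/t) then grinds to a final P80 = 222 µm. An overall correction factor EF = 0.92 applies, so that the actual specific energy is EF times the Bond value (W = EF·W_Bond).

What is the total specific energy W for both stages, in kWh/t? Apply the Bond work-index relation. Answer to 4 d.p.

W = 10·Wi·(P80^(-½) − F80^(-½))
Stage 1 (22306→2950 µm, Wi₁=9.3): W₁ = 10·9.3·(0.018411 − 0.006696) = 1.0896 kWh/t
Stage 2 (2950→222 µm, Wi₂=8.4): W₂ = 10·8.4·(0.067116 − 0.018411) = 4.0911 kWh/t
W = W₁ + W₂ = 1.0896 + 4.0911 = 5.1807 kWh/t
W_actual = 0.92 × 5.1807 = 4.7663 kWh/t

W = 4.7663 kWh/t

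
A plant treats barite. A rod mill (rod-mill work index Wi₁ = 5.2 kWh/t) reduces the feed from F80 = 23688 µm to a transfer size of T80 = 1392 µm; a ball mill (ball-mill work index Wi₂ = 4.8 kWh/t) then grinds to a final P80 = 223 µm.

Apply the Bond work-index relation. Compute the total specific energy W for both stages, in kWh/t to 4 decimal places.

W = 2.9837 kWh/t

W = 10 Wi (P80^-0.5 − F80^-0.5)
Stage 1 (23688→1392 µm, Wi₁=5.2): W₁ = 10·5.2·(0.026803 − 0.006497) = 1.0559 kWh/t
Stage 2 (1392→223 µm, Wi₂=4.8): W₂ = 10·4.8·(0.066965 − 0.026803) = 1.9278 kWh/t
W = W₁ + W₂ = 1.0559 + 1.9278 = 2.9837 kWh/t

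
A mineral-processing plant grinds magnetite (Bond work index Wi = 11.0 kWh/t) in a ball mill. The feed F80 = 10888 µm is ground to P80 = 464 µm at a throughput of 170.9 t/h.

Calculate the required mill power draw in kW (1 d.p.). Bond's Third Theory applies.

Bond: W = 10·Wi·(1/√P80 − 1/√F80)
W = 10·11.0·(1/√464 − 1/√10888) = 10·11.0·(0.036840) = 4.0524 kWh/t
Power = W × throughput = 4.0524 kWh/t × 170.9 t/h = 692.6 kW

P = 692.6 kW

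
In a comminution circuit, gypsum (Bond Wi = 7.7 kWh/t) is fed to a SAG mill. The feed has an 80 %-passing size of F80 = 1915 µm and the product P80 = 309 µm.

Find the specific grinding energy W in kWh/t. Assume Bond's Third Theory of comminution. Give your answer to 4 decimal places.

W = 10 Wi (1/√P80 − 1/√F80)  [Bond]
1/√309 = 0.056888;  1/√1915 = 0.022852
W = 10·7.7·(0.056888 − 0.022852) = 2.6208 kWh/t

W = 2.6208 kWh/t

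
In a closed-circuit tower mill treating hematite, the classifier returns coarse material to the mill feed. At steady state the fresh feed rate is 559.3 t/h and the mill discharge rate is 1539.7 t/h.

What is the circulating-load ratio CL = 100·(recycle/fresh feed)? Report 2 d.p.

Discharge = new feed + return, hence
R = M − F = 1539.7 − 559.3 = 980.4 t/h
CL = 100·R/F = 100·980.4/559.3 = 175.29 %

CL = 175.29 %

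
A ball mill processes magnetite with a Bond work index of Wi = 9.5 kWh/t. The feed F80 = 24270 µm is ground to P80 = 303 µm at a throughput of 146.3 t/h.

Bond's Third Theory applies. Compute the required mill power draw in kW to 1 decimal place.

P = 709.2 kW

W = 10·Wi·[P80^(−½) − F80^(−½)]
W = 10·9.5·(1/√303 − 1/√24270) = 10·9.5·(0.051030) = 4.8478 kWh/t
P_mill = W·ṁ = 4.8478·146.3 = 709.2 kW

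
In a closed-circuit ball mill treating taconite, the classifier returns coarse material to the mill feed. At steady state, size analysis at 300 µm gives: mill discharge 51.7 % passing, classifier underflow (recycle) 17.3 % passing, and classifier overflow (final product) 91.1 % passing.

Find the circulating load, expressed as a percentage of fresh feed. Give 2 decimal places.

CL = 114.53 %

Classifier node, passing 300 µm:
(1+r)d = ru + o → r = (o−d)/(d−u)
r = (91.1 − 51.7)/(51.7 − 17.3) = 39.4/34.4 = 1.1453
CL = 100·r = 114.53 %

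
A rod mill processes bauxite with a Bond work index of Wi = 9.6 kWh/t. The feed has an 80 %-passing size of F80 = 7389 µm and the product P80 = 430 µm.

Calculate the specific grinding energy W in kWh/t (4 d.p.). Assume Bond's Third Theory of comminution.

W = 3.5127 kWh/t

W = 10 Wi / √P80 − 10 Wi / √F80
1/√430 = 0.048224;  1/√7389 = 0.011633
W = 10·9.6·(0.048224 − 0.011633) = 3.5127 kWh/t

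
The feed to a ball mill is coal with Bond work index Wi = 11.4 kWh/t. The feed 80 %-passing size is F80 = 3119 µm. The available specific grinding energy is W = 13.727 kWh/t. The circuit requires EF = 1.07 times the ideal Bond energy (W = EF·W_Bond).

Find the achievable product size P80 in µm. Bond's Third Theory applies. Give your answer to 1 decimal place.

Bond: W = 10·Wi·(1/√P80 − 1/√F80)
W_Bond = W / EF = 13.727 / 1.07 = 12.8290 kWh/t
P80^(−½) = W_Bond/(10 Wi) + F80^(−½)
  = 12.8290/(10·11.4) + 1/√3119 = 0.112535 + 0.017906 = 0.130441
P80 = (1/0.130441)² = 7.6663² = 58.77 µm

P80 = 58.8 µm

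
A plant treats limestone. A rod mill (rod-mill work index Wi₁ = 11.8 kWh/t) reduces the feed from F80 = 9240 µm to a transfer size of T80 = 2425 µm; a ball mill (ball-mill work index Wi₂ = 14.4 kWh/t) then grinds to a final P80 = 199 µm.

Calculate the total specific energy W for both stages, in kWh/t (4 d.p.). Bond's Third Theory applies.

W = 8.4523 kWh/t

Bond:  W = 10 Wi (1/√P − 1/√F)
Stage 1 (9240→2425 µm, Wi₁=11.8): W₁ = 10·11.8·(0.020307 − 0.010403) = 1.1686 kWh/t
Stage 2 (2425→199 µm, Wi₂=14.4): W₂ = 10·14.4·(0.070888 − 0.020307) = 7.2837 kWh/t
W = W₁ + W₂ = 1.1686 + 7.2837 = 8.4523 kWh/t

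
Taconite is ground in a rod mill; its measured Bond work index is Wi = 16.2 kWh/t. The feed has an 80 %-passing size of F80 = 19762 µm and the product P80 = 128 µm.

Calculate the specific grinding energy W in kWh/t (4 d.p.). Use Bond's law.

W = 13.1665 kWh/t

Bond:  W = 10 Wi (1/√P − 1/√F)
1/√128 = 0.088388;  1/√19762 = 0.007114
W = 10·16.2·(0.088388 − 0.007114) = 13.1665 kWh/t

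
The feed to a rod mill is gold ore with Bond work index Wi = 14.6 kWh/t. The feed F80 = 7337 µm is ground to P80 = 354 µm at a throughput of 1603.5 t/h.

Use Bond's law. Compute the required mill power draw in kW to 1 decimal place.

P = 9709.7 kW

W = 10 Wi / √P80 − 10 Wi / √F80
W = 10·14.6·(1/√354 − 1/√7337) = 10·14.6·(0.041475) = 6.0553 kWh/t
Power = W × throughput = 6.0553 kWh/t × 1603.5 t/h = 9709.7 kW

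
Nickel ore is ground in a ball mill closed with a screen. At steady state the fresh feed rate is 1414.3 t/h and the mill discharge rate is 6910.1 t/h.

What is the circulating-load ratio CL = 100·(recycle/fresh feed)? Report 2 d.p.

CL = 388.59 %

Mill node: discharge = fresh + recycle.
R = M − F = 6910.1 − 1414.3 = 5495.8 t/h
CL = 100·R/F = 100·5495.8/1414.3 = 388.59 %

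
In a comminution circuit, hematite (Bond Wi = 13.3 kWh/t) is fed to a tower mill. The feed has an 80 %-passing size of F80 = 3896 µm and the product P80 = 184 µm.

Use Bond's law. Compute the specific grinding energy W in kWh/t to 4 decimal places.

W = 10 Wi / √P80 − 10 Wi / √F80
1/√184 = 0.073721;  1/√3896 = 0.016021
W = 10·13.3·(0.073721 − 0.016021) = 7.6741 kWh/t

W = 7.6741 kWh/t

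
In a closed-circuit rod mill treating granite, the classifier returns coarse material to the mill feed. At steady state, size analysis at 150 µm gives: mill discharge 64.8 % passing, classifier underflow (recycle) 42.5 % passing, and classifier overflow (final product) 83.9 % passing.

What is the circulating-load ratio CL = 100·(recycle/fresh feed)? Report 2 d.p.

Two-product formula at 150 µm:
Fd + Rd = Ru + Fo ⇒ R/F = (o−d)/(d−u)
r = (83.9 − 64.8)/(64.8 − 42.5) = 19.1/22.3 = 0.8565
CL = 100·r = 85.65 %

CL = 85.65 %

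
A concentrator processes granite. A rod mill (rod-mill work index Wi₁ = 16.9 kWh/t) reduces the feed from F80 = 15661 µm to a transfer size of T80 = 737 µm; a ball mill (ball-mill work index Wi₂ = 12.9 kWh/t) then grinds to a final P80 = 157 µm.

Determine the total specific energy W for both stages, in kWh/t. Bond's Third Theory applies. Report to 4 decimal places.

W = 10.4183 kWh/t

W = 10·Wi·[P80^(−½) − F80^(−½)]
Stage 1 (15661→737 µm, Wi₁=16.9): W₁ = 10·16.9·(0.036835 − 0.007991) = 4.8747 kWh/t
Stage 2 (737→157 µm, Wi₂=12.9): W₂ = 10·12.9·(0.079809 − 0.036835) = 5.5435 kWh/t
W = W₁ + W₂ = 4.8747 + 5.5435 = 10.4183 kWh/t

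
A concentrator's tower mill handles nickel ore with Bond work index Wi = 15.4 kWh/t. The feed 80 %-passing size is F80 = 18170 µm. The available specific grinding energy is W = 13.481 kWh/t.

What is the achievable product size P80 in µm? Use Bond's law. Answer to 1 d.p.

Bond:  W = 10 Wi (1/√P − 1/√F)
P80^-0.5 = F80^-0.5 + W/(10 Wi)
  = 13.4810/(10·15.4) + 1/√18170 = 0.087539 + 0.007419 = 0.094958
P80 = (1/0.094958)² = 10.5310² = 110.90 µm

P80 = 110.9 µm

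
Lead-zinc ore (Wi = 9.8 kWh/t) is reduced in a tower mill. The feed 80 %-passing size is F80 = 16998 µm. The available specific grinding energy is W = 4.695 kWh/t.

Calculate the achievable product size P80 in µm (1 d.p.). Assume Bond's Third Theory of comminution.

P80 = 323.7 µm

W_Bond = 10·Wi·(1/√P₈₀ − 1/√F₈₀)
1/√P80 = 1/√F80 + W/(10·Wi)
  = 4.6950/(10·9.8) + 1/√16998 = 0.047908 + 0.007670 = 0.055578
P80 = (1/0.055578)² = 17.9926² = 323.74 µm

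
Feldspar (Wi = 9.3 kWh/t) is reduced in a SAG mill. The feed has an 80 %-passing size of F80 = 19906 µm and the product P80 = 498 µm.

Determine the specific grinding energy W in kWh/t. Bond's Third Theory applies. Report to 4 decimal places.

W = 3.5083 kWh/t

Bond:  W = 10 Wi (1/√P − 1/√F)
1/√498 = 0.044811;  1/√19906 = 0.007088
W = 10·9.3·(0.044811 − 0.007088) = 3.5083 kWh/t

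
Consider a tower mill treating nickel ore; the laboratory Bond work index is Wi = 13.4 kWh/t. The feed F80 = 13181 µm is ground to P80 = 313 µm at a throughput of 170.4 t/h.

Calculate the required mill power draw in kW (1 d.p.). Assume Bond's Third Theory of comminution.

W = 10 Wi (P80^-0.5 − F80^-0.5)
W = 10·13.4·(1/√313 − 1/√13181) = 10·13.4·(0.047813) = 6.4070 kWh/t
Mill draw = 6.4070 × 170.4 = 1091.7 kW

P = 1091.7 kW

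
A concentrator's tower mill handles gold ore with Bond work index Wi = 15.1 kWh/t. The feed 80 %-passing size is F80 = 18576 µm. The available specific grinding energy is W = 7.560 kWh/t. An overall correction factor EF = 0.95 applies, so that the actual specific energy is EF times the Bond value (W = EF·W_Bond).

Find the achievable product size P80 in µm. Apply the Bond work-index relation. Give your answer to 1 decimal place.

W = 10·Wi·(P80^(-½) − F80^(-½))
W_Bond = W / EF = 7.560 / 0.95 = 7.9579 kWh/t
P80^-0.5 = F80^-0.5 + W_Bond/(10 Wi)
  = 7.9579/(10·15.1) + 1/√18576 = 0.052701 + 0.007337 = 0.060038
P80 = (1/0.060038)² = 16.6560² = 277.42 µm

P80 = 277.4 µm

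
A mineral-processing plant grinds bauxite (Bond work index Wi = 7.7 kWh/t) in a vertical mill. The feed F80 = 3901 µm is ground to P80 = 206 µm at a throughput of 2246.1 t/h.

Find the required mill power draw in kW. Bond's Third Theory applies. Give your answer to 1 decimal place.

W = 10 Wi / √P80 − 10 Wi / √F80
W = 10·7.7·(1/√206 − 1/√3901) = 10·7.7·(0.053663) = 4.1320 kWh/t
P_mill = W·ṁ = 4.1320·2246.1 = 9280.9 kW

P = 9280.9 kW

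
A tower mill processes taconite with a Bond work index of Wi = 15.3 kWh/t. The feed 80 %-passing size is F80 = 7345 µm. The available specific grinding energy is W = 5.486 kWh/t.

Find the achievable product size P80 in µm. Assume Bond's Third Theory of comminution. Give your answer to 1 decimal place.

Bond: W = 10·Wi·(1/√P80 − 1/√F80)
1/√P80 = 1/√F80 + W/(10·Wi)
  = 5.4860/(10·15.3) + 1/√7345 = 0.035856 + 0.011668 = 0.047524
P80 = (1/0.047524)² = 21.0418² = 442.76 µm

P80 = 442.8 µm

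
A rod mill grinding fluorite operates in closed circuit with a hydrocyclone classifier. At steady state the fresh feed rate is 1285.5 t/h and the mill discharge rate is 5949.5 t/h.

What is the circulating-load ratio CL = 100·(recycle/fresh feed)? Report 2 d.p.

Steady state: M = F + R.
R = M − F = 5949.5 − 1285.5 = 4664.0 t/h
CL = 100·R/F = 100·4664.0/1285.5 = 362.82 %

CL = 362.82 %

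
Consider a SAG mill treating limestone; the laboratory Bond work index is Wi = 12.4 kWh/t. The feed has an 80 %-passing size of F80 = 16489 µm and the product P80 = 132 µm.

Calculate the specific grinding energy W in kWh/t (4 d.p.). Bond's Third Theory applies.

W = 9.8272 kWh/t

W = 10 Wi (1/√P80 − 1/√F80)  [Bond]
1/√132 = 0.087039;  1/√16489 = 0.007788
W = 10·12.4·(0.087039 − 0.007788) = 9.8272 kWh/t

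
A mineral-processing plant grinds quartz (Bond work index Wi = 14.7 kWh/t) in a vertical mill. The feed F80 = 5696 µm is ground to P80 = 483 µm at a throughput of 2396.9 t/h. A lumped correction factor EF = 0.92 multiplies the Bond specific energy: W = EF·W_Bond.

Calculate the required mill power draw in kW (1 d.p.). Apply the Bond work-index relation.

P = 10454.6 kW

Bond: W = 10·Wi·(1/√P80 − 1/√F80)
W = 10·14.7·(1/√483 − 1/√5696) = 10·14.7·(0.032252) = 4.7410 kWh/t
W_actual = 0.92 × 4.7410 = 4.3617 kWh/t
Mill draw = 4.3617 × 2396.9 = 10454.6 kW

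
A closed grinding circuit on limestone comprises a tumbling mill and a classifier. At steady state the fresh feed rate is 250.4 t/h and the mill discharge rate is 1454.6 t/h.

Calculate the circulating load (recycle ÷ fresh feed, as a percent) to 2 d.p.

M = F + R at steady state, so:
R = M − F = 1454.6 − 250.4 = 1204.2 t/h
CL = 100·R/F = 100·1204.2/250.4 = 480.91 %

CL = 480.91 %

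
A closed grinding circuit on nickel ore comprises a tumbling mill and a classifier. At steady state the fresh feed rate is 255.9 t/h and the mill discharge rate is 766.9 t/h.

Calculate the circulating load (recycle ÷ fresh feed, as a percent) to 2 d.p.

Steady state: M = F + R.
R = M − F = 766.9 − 255.9 = 511.0 t/h
CL = 100·R/F = 100·511.0/255.9 = 199.69 %

CL = 199.69 %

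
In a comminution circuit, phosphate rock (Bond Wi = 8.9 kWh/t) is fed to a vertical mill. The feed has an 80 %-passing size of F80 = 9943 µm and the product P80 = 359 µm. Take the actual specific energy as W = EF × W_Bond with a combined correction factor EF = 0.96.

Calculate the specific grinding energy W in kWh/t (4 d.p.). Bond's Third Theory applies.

W = 3.6525 kWh/t

W = 10·Wi·[P80^(−½) − F80^(−½)]
1/√359 = 0.052778;  1/√9943 = 0.010029
W = 10·8.9·(0.052778 − 0.010029) = 3.8047 kWh/t
Corrected W = EF·W_Bond = 0.96·3.8047 = 3.6525 kWh/t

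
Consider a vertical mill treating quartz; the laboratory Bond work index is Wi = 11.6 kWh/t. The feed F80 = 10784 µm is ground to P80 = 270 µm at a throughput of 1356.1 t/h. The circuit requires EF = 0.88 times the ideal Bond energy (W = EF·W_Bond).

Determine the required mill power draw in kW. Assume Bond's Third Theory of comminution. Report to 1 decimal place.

Bond: W = 10·Wi·(1/√P80 − 1/√F80)
W = 10·11.6·(1/√270 − 1/√10784) = 10·11.6·(0.051228) = 5.9425 kWh/t
W_actual = 0.88 × 5.9425 = 5.2294 kWh/t
P = W·T = 5.2294·1356.1 = 7091.6 kW

P = 7091.6 kW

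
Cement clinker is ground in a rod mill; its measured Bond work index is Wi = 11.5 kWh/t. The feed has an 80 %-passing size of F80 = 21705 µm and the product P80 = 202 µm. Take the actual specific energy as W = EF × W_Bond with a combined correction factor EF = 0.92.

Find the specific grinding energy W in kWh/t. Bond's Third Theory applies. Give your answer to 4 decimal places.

W = 6.7259 kWh/t

W = 10 Wi (P80^-0.5 − F80^-0.5)
1/√202 = 0.070360;  1/√21705 = 0.006788
W = 10·11.5·(0.070360 − 0.006788) = 7.3108 kWh/t
Corrected W = EF·W_Bond = 0.92·7.3108 = 6.7259 kWh/t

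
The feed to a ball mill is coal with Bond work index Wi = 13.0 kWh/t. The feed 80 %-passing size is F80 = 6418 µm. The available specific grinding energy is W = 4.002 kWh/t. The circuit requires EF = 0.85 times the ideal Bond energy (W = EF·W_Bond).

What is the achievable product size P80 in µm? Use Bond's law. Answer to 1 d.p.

W_Bond = 10·Wi·(1/√P₈₀ − 1/√F₈₀)
W_Bond = W / EF = 4.002 / 0.85 = 4.7082 kWh/t
P80^-0.5 = F80^-0.5 + W_Bond/(10 Wi)
  = 4.7082/(10·13.0) + 1/√6418 = 0.036217 + 0.012482 = 0.048700
P80 = (1/0.048700)² = 20.5340² = 421.65 µm

P80 = 421.6 µm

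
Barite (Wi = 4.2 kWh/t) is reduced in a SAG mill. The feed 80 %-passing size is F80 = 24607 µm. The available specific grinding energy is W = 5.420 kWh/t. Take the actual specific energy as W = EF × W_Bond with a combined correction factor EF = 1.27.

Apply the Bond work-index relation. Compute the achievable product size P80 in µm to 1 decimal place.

P80 = 85.8 µm

W = 10·Wi·(P80^(-½) − F80^(-½))
W_Bond = W / EF = 5.420 / 1.27 = 4.2677 kWh/t
P80^(−½) = W_Bond/(10 Wi) + F80^(−½)
  = 4.2677/(10·4.2) + 1/√24607 = 0.101612 + 0.006375 = 0.107987
P80 = (1/0.107987)² = 9.2604² = 85.75 µm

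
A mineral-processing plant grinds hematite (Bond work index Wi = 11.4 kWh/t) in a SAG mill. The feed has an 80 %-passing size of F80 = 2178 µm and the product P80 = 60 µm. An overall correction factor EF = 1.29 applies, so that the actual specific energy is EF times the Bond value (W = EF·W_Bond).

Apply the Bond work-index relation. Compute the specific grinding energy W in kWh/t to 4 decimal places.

W = 10 Wi (1/√P80 − 1/√F80)  [Bond]
1/√60 = 0.129099;  1/√2178 = 0.021427
W = 10·11.4·(0.129099 − 0.021427) = 12.2746 kWh/t
Apply correction: 12.2746 × 1.29 = 15.8342 kWh/t

W = 15.8342 kWh/t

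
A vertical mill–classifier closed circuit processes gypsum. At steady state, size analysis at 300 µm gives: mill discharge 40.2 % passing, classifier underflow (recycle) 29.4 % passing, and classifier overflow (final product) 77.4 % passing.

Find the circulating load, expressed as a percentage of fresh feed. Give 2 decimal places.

CL = 344.44 %

Let r = R/F. Size balance at 300 µm:
Fd + Rd = Ru + Fo ⇒ R/F = (o−d)/(d−u)
r = (77.4 − 40.2)/(40.2 − 29.4) = 37.2/10.8 = 3.4444
CL = 100·r = 344.44 %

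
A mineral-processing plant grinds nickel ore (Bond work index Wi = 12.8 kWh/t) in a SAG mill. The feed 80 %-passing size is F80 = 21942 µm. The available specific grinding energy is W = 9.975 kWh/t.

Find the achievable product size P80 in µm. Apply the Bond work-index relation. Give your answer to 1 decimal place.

P80 = 139.5 µm

W = 10 Wi (1/√P80 − 1/√F80)  [Bond]
1/√P80 = 1/√F80 + W/(10·Wi)
  = 9.9750/(10·12.8) + 1/√21942 = 0.077930 + 0.006751 = 0.084681
P80 = (1/0.084681)² = 11.8091² = 139.45 µm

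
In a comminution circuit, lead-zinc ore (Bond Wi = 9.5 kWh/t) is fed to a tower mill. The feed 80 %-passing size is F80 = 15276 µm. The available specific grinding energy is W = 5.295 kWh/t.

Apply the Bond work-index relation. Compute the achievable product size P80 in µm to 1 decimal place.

P80 = 245.5 µm

W = 10·Wi·[P80^(−½) − F80^(−½)]
1/√P80 = 1/√F80 + W/(10·Wi)
  = 5.2950/(10·9.5) + 1/√15276 = 0.055737 + 0.008091 = 0.063828
P80 = (1/0.063828)² = 15.6672² = 245.46 µm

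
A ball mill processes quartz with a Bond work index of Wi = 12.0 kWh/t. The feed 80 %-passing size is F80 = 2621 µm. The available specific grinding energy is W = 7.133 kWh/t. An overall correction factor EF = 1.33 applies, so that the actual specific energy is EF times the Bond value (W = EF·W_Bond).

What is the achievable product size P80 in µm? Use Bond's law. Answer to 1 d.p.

W = 10 Wi (1/√P80 − 1/√F80)  [Bond]
W_Bond = W / EF = 7.133 / 1.33 = 5.3632 kWh/t
P80^(−½) = W_Bond/(10 Wi) + F80^(−½)
  = 5.3632/(10·12.0) + 1/√2621 = 0.044693 + 0.019533 = 0.064226
P80 = (1/0.064226)² = 15.5700² = 242.43 µm

P80 = 242.4 µm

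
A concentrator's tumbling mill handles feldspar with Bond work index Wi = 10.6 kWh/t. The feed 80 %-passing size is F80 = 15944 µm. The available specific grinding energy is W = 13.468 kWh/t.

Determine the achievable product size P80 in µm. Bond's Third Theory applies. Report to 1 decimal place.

P80 = 54.9 µm

W = 10·Wi·(P80^(-½) − F80^(-½))
1/√P80 = 1/√F80 + W/(10·Wi)
  = 13.4680/(10·10.6) + 1/√15944 = 0.127057 + 0.007920 = 0.134976
P80 = (1/0.134976)² = 7.4087² = 54.89 µm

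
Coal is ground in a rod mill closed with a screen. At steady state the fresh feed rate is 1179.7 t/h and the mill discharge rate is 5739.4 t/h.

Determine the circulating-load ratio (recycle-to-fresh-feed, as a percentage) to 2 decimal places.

CL = 386.51 %

Steady state: M = F + R.
R = M − F = 5739.4 − 1179.7 = 4559.7 t/h
CL = 100·R/F = 100·4559.7/1179.7 = 386.51 %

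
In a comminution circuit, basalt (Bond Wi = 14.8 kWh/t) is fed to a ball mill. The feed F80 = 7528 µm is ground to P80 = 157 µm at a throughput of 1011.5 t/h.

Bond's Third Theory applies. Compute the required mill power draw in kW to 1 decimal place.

P = 10222.1 kW

W = 10 Wi (P80^-0.5 − F80^-0.5)
W = 10·14.8·(1/√157 − 1/√7528) = 10·14.8·(0.068283) = 10.1059 kWh/t
Power = W × throughput = 10.1059 kWh/t × 1011.5 t/h = 10222.1 kW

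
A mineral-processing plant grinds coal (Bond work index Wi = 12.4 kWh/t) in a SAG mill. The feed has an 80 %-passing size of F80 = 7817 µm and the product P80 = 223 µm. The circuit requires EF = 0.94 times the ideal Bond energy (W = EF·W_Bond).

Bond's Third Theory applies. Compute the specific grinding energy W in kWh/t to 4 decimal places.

W = 10·Wi·(P80^(-½) − F80^(-½))
1/√223 = 0.066965;  1/√7817 = 0.011310
W = 10·12.4·(0.066965 − 0.011310) = 6.9012 kWh/t
W_actual = 0.94 × 6.9012 = 6.4871 kWh/t

W = 6.4871 kWh/t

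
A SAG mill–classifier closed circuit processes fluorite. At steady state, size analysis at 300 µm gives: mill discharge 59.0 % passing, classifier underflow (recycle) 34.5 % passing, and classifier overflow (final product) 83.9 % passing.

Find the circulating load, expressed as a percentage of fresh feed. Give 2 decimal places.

CL = 101.63 %

Classifier node, passing 300 µm:
(1+r)·d = r·u + o ⇒ r = (o−d)/(d−u)
r = (83.9 − 59.0)/(59.0 − 34.5) = 24.9/24.5 = 1.0163
CL = 100·r = 101.63 %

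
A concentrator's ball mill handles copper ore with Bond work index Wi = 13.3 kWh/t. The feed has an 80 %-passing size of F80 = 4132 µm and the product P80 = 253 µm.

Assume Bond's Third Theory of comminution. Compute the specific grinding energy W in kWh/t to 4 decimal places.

W = 10·Wi·[P80^(−½) − F80^(−½)]
1/√253 = 0.062869;  1/√4132 = 0.015557
W = 10·13.3·(0.062869 − 0.015557) = 6.2926 kWh/t

W = 6.2926 kWh/t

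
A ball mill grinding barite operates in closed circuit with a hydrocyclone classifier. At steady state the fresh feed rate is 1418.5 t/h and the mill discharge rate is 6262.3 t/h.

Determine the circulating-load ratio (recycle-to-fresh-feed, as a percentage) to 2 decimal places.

Mill node: discharge = fresh + recycle.
R = M − F = 6262.3 − 1418.5 = 4843.8 t/h
CL = 100·R/F = 100·4843.8/1418.5 = 341.47 %

CL = 341.47 %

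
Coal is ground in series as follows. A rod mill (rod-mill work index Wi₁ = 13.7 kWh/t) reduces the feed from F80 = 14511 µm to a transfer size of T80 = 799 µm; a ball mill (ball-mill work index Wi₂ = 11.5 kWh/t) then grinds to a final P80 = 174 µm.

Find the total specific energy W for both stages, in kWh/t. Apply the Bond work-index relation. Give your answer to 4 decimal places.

W = 8.3591 kWh/t

W_Bond = 10·Wi·(1/√P₈₀ − 1/√F₈₀)
Stage 1 (14511→799 µm, Wi₁=13.7): W₁ = 10·13.7·(0.035377 − 0.008301) = 3.7094 kWh/t
Stage 2 (799→174 µm, Wi₂=11.5): W₂ = 10·11.5·(0.075810 − 0.035377) = 4.6497 kWh/t
W = W₁ + W₂ = 3.7094 + 4.6497 = 8.3591 kWh/t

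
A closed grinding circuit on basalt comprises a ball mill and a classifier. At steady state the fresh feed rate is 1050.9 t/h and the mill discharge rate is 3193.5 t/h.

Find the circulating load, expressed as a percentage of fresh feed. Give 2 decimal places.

CL = 203.88 %

Mill node: discharge = fresh + recycle.
R = M − F = 3193.5 − 1050.9 = 2142.6 t/h
CL = 100·R/F = 100·2142.6/1050.9 = 203.88 %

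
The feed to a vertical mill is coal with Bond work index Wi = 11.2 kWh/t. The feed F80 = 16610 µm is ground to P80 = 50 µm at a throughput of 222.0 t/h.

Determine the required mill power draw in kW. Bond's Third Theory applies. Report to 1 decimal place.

Bond: W = 10·Wi·(1/√P80 − 1/√F80)
W = 10·11.2·(1/√50 − 1/√16610) = 10·11.2·(0.133662) = 14.9702 kWh/t
Mill draw = 14.9702 × 222.0 = 3323.4 kW

P = 3323.4 kW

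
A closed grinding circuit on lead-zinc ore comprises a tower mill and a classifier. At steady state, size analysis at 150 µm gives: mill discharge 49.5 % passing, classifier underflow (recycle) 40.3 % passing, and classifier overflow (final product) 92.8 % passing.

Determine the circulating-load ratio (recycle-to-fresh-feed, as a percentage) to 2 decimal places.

CL = 470.65 %

Mass balance on the −150 µm fraction:
r = (o − d)/(d − u)
r = (92.8 − 49.5)/(49.5 − 40.3) = 43.3/9.2 = 4.7065
CL = 100·r = 470.65 %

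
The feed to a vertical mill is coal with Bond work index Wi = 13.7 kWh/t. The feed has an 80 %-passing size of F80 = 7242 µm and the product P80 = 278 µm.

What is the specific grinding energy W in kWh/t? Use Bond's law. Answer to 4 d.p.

W = 6.6068 kWh/t

W = 10 Wi (1/√P80 − 1/√F80)  [Bond]
1/√278 = 0.059976;  1/√7242 = 0.011751
W = 10·13.7·(0.059976 − 0.011751) = 6.6068 kWh/t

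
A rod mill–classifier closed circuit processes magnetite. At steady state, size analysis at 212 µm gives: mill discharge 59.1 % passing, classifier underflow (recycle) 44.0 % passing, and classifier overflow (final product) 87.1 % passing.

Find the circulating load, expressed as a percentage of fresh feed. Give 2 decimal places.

Mass balance on the −212 µm fraction:
d + r·d = r·u + o → r(d−u) = o−d
r = (87.1 − 59.1)/(59.1 − 44.0) = 28.0/15.1 = 1.8543
CL = 100·r = 185.43 %

CL = 185.43 %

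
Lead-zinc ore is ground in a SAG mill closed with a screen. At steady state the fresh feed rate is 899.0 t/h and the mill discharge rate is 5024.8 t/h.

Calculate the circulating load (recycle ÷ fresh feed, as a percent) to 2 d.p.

Steady state: M = F + R.
R = M − F = 5024.8 − 899.0 = 4125.8 t/h
CL = 100·R/F = 100·4125.8/899.0 = 458.93 %

CL = 458.93 %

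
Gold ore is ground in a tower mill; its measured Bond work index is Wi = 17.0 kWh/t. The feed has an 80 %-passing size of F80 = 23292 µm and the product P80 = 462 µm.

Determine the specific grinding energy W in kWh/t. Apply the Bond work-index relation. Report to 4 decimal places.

W = 6.7952 kWh/t

W = 10 Wi (P80^-0.5 − F80^-0.5)
1/√462 = 0.046524;  1/√23292 = 0.006552
W = 10·17.0·(0.046524 − 0.006552) = 6.7952 kWh/t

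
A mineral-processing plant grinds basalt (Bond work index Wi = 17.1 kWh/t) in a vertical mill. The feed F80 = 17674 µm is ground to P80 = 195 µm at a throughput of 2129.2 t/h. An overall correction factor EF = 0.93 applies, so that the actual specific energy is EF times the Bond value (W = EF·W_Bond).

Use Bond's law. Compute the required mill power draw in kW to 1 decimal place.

W = 10 Wi / √P80 − 10 Wi / √F80
W = 10·17.1·(1/√195 − 1/√17674) = 10·17.1·(0.064090) = 10.9593 kWh/t
Apply correction: 10.9593 × 0.93 = 10.1922 kWh/t
P_mill = W·ṁ = 10.1922·2129.2 = 21701.1 kW

P = 21701.1 kW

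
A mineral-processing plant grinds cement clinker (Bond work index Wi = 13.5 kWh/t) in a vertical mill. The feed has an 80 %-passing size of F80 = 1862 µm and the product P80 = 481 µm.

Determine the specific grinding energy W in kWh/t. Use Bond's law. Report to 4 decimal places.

W = 10 Wi / √P80 − 10 Wi / √F80
1/√481 = 0.045596;  1/√1862 = 0.023174
W = 10·13.5·(0.045596 − 0.023174) = 3.0269 kWh/t

W = 3.0269 kWh/t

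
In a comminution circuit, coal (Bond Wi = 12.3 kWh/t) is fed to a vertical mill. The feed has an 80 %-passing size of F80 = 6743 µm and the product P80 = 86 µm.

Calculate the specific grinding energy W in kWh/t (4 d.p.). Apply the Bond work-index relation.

W = 11.7655 kWh/t

Bond: W = 10·Wi·(1/√P80 − 1/√F80)
1/√86 = 0.107833;  1/√6743 = 0.012178
W = 10·12.3·(0.107833 − 0.012178) = 11.7655 kWh/t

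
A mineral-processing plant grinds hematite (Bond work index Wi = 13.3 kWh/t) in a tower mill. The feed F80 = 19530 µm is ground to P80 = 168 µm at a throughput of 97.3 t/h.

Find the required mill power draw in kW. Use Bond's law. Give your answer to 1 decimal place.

P = 905.8 kW

W = 10·Wi·(P80^(-½) − F80^(-½))
W = 10·13.3·(1/√168 − 1/√19530) = 10·13.3·(0.069996) = 9.3095 kWh/t
P = W·T = 9.3095·97.3 = 905.8 kW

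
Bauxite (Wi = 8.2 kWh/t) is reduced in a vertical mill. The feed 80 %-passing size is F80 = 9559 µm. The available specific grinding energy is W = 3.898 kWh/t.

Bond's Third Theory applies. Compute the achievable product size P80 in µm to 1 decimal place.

P80 = 299.7 µm

W = 10·Wi·(P80^(-½) − F80^(-½))
P80^(−½) = W/(10 Wi) + F80^(−½)
  = 3.8980/(10·8.2) + 1/√9559 = 0.047537 + 0.010228 = 0.057765
P80 = (1/0.057765)² = 17.3116² = 299.69 µm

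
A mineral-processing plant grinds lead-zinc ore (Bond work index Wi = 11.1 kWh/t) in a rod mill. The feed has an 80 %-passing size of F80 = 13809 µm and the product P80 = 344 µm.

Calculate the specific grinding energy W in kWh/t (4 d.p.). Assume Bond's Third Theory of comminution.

W = 5.0401 kWh/t

W = 10 Wi (1/√P80 − 1/√F80)  [Bond]
1/√344 = 0.053916;  1/√13809 = 0.008510
W = 10·11.1·(0.053916 − 0.008510) = 5.0401 kWh/t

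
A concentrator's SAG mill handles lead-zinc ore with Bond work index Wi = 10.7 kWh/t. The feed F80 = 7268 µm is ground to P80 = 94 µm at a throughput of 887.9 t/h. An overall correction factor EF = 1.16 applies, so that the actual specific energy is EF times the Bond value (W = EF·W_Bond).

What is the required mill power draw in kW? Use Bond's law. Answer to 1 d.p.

P = 10074.2 kW

W = 10 Wi (P80^-0.5 − F80^-0.5)
W = 10·10.7·(1/√94 − 1/√7268) = 10·10.7·(0.091412) = 9.7811 kWh/t
Apply correction: 9.7811 × 1.16 = 11.3461 kWh/t
P = W·T = 11.3461·887.9 = 10074.2 kW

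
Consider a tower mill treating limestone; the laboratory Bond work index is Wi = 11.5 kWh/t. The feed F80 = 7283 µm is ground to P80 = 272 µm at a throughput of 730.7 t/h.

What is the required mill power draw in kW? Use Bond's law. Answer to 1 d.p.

W = 10 Wi (P80^-0.5 − F80^-0.5)
W = 10·11.5·(1/√272 − 1/√7283) = 10·11.5·(0.048916) = 5.6254 kWh/t
P_mill = W·ṁ = 5.6254·730.7 = 4110.4 kW

P = 4110.4 kW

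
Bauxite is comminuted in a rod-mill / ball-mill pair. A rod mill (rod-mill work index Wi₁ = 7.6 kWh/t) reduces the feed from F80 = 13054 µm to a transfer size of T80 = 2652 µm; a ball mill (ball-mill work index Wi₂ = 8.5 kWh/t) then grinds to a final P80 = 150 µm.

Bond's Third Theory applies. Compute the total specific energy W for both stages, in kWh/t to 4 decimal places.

W = 6.1003 kWh/t

Bond:  W = 10 Wi (1/√P − 1/√F)
Stage 1 (13054→2652 µm, Wi₁=7.6): W₁ = 10·7.6·(0.019418 − 0.008752) = 0.8106 kWh/t
Stage 2 (2652→150 µm, Wi₂=8.5): W₂ = 10·8.5·(0.081650 − 0.019418) = 5.2897 kWh/t
W = W₁ + W₂ = 0.8106 + 5.2897 = 6.1003 kWh/t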